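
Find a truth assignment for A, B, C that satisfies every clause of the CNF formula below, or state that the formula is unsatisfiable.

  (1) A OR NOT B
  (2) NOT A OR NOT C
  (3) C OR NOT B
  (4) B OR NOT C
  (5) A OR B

A ↦ true, B ↦ false, C ↦ false

Try A = true.
Unit clause (NOT C) forces C = false.
Unit clause (NOT B) forces B = false.
All clauses are satisfied.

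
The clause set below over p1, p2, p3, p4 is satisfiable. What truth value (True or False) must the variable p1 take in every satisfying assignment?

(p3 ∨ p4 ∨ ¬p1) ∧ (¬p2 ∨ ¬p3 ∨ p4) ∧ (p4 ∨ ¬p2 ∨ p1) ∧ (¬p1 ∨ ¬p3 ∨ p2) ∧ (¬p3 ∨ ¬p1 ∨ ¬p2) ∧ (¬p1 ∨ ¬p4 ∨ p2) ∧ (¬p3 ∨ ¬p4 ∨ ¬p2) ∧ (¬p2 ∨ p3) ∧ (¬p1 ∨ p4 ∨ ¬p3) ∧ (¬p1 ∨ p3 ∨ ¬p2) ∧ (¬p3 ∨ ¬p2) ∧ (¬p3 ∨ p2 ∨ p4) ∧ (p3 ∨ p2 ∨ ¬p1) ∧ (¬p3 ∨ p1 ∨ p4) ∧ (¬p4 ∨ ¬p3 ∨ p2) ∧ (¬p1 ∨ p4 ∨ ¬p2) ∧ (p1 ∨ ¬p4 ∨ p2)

Suppose p1 = True.
Try p3 = True.
(p2) alone gives p2 = True.
Now (¬p2) is unsatisfied and unit — conflict.
Backtrack on p3: now try p3 = False.
(p4) alone gives p4 = True.
(p2) alone gives p2 = True.
Now (¬p2) is unsatisfied and unit — conflict.
Neither p3 = True nor p3 = False works.
So every satisfying assignment has p1 = False.

False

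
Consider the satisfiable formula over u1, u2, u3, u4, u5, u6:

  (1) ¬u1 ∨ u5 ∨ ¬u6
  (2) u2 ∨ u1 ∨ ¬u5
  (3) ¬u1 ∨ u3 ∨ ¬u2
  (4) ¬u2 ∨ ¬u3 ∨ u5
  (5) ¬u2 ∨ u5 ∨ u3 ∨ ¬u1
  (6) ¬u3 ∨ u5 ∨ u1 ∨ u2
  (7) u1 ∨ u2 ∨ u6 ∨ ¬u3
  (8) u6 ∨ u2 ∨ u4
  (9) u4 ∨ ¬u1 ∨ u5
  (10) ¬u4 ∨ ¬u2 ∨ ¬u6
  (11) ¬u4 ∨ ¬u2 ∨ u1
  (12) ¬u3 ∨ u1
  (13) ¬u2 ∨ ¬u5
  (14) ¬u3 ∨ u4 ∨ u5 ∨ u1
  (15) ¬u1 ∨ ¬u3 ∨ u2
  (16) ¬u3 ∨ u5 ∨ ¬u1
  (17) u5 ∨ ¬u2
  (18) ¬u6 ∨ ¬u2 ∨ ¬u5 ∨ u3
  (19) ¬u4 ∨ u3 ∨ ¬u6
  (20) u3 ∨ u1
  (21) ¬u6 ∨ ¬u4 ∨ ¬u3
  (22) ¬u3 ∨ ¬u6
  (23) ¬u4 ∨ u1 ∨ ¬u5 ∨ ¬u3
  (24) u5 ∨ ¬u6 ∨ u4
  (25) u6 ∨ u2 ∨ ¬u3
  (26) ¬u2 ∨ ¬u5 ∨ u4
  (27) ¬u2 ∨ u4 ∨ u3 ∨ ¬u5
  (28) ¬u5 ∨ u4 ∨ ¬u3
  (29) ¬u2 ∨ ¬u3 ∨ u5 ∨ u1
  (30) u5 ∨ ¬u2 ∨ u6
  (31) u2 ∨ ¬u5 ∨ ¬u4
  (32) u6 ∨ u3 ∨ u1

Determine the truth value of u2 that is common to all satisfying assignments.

False

Suppose u2 = True.
The clause (¬u5) is unit, so u5 = False.
Now (u5) is unsatisfied and unit — conflict.
So every satisfying assignment has u2 = False.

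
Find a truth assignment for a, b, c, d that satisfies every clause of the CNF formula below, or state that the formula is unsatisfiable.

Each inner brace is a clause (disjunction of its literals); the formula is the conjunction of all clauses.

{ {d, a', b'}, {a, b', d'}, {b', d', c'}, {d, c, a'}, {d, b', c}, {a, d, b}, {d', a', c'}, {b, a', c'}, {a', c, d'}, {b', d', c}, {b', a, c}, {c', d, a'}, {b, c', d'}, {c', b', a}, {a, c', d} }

a ↦ 0, b ↦ 0, c ↦ 0, d ↦ 1

Try d = 1.
Try a = 0.
The clause (b') is unit, so b = 0.
The clause (c') is unit, so c = 0.
All clauses are satisfied.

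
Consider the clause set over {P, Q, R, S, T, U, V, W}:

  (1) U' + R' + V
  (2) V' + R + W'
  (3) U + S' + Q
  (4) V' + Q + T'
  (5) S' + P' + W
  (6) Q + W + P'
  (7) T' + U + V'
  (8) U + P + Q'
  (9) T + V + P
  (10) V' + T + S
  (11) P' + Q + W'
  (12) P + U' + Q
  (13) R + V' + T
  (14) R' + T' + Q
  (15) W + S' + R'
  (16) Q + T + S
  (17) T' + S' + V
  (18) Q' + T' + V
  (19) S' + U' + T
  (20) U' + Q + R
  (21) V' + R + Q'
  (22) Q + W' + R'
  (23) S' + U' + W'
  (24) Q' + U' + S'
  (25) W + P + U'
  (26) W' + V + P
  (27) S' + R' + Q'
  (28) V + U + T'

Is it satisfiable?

Try U = 1.
Try R = 1.
From the singleton clause (V), V = 1.
Try Q = 1.
From the singleton clause (S'), S = 0.
From the singleton clause (T), T = 1.
Try W = 1.
Every clause is now satisfied; P is unconstrained.
A satisfying assignment: P: 1, Q: 1, R: 1, S: 0, T: 1, U: 1, V: 1, W: 1.

Yes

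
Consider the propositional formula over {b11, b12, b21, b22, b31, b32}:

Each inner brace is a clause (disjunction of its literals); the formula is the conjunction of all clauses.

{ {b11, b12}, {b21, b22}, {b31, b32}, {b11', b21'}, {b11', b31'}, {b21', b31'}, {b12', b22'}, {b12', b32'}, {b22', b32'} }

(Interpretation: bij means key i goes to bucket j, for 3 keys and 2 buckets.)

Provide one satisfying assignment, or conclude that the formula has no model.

Branch on b11: set b11 = 1.
(b21') alone gives b21 = 0.
(b22) alone gives b22 = 1.
(b31') alone gives b31 = 0.
(b32) alone gives b32 = 1.
Now (b32') is unsatisfied and unit — conflict.
Undo b11 and try b11 = 0.
(b12) alone gives b12 = 1.
(b22') alone gives b22 = 0.
(b21) alone gives b21 = 1.
(b31') alone gives b31 = 0.
(b32) alone gives b32 = 1.
Now (b32') is unsatisfied and unit — conflict.
Neither b11 = 1 nor b11 = 0 works.

UNSATISFIABLE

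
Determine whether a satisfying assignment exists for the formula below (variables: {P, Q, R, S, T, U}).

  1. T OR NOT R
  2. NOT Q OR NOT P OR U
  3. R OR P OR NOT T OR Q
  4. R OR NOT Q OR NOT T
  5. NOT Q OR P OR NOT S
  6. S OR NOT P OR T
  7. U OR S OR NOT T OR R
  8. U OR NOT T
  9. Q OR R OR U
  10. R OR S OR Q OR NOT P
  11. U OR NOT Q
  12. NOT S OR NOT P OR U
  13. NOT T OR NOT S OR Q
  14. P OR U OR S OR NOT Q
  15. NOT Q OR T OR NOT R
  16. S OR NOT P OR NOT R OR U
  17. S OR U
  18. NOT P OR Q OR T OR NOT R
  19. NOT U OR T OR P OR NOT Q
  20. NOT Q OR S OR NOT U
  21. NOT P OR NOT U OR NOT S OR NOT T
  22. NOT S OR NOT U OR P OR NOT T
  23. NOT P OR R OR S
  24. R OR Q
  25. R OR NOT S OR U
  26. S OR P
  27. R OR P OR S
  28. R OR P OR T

Branch on T: set T = true.
Unit clause (U) forces U = true.
Branch on R: set R = true.
Branch on S: set S = false.
Unit clause (NOT Q) forces Q = false.
Unit clause (P) forces P = true.
Every clause now holds.
A satisfying assignment: P: true,  Q: false,  R: true,  S: false,  T: true,  U: true.

Satisfiable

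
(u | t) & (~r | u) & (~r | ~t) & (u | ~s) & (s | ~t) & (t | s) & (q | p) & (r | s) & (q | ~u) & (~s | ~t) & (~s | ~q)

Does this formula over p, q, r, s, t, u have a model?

No, unsatisfiable

Case u = 1:
Unit clause (q) forces q = 1.
Unit clause (~s) forces s = 0.
Unit clause (~t) forces t = 0.
Now (t) is unsatisfied and unit — conflict.
That branch fails; take u = 0 instead.
Unit clause (t) forces t = 1.
Unit clause (~r) forces r = 0.
Unit clause (~s) forces s = 0.
Now (s) is unsatisfied and unit — conflict.
Neither u = 1 nor u = 0 works.
No assignment satisfies every clause.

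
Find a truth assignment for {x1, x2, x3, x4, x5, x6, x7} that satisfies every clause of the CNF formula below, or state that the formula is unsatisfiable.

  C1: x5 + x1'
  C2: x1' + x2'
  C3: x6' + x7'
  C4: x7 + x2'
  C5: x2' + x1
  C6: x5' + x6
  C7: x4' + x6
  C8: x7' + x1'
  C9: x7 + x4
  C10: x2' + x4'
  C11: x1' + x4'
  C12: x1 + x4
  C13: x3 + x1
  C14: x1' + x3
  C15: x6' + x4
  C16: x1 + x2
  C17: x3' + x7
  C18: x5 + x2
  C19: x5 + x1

UNSATISFIABLE

Try x5 = 1.
The clause (x6) is unit, so x6 = 1.
The clause (x7') is unit, so x7 = 0.
The clause (x2') is unit, so x2 = 0.
The clause (x4) is unit, so x4 = 1.
The clause (x1') is unit, so x1 = 0.
But (x1) is also a unit clause — contradiction.
Undo x5 and try x5 = 0.
The clause (x1') is unit, so x1 = 0.
But (x1) is also a unit clause — contradiction.
Both values of x5 lead to a conflict.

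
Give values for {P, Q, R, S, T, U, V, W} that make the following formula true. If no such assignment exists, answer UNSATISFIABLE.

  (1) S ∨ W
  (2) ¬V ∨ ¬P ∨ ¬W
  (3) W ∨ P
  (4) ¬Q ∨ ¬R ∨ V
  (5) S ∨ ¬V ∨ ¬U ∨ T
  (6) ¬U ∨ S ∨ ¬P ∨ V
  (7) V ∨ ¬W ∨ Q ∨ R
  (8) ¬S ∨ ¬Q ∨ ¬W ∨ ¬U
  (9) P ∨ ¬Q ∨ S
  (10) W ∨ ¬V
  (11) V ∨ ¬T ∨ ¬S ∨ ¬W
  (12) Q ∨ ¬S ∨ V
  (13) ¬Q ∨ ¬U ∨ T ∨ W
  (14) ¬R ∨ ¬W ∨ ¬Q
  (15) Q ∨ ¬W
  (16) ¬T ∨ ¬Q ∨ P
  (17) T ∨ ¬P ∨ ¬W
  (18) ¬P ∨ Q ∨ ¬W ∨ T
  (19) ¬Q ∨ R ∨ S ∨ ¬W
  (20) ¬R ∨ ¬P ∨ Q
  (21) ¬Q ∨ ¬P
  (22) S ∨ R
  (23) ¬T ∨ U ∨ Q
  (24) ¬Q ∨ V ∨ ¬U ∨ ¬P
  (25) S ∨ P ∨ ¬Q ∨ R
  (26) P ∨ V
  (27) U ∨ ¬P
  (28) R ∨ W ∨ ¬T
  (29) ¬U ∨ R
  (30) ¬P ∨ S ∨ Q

P=False; Q=True; R=False; S=True; T=False; U=False; V=True; W=True

Case S = True:
Case W = True:
The clause (Q) is unit, so Q = True.
The clause (¬U) is unit, so U = False.
The clause (¬R) is unit, so R = False.
The clause (¬P) is unit, so P = False.
The clause (¬T) is unit, so T = False.
The clause (V) is unit, so V = True.
This assignment satisfies each clause.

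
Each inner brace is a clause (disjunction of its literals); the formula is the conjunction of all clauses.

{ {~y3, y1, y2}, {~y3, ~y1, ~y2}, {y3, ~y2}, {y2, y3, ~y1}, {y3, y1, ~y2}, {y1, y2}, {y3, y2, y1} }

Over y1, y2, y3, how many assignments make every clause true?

2

There are 2^3 = 8 truth assignments over (y1, y2, y3).
Split on y1. With y1 = 1, the clauses containing y1 are satisfied and ~y1 drops from the rest; 1 of the 2^2 = 4 assignments to the other variables satisfy what remains.
With y1 = 0, by the same count on the reduced clause set, 1 assignment works.
Total: 1 + 1 = 2.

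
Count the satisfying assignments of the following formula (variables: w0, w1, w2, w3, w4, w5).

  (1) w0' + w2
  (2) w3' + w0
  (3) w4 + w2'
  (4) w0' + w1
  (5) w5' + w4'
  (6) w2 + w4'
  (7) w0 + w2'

There are 2^6 = 64 truth assignments over (w0, w1, w2, w3, w4, w5).
Split on w3. With w3 = 1, the clauses containing w3 are satisfied and w3' drops from the rest; 1 of the 2^5 = 32 assignments to the other variables satisfy what remains.
With w3 = 0, by the same count on the reduced clause set, 5 assignments work.
Total: 1 + 5 = 6.

6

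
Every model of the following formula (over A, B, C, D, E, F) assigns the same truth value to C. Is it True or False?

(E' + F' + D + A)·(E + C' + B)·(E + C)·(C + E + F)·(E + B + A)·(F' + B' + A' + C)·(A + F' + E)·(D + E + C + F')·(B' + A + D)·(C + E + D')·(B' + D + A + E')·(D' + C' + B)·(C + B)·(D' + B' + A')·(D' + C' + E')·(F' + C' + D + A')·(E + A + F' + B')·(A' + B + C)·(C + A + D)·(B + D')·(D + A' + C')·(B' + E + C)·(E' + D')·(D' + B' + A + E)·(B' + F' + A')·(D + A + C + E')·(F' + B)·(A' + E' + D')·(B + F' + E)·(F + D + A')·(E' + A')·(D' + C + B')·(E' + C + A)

True

Suppose C = 0.
(E) alone gives E = 1.
(B) alone gives B = 1.
(D') alone gives D = 0.
(A) alone gives A = 1.
That conflicts with the unit clause (A').
So every satisfying assignment has C = True.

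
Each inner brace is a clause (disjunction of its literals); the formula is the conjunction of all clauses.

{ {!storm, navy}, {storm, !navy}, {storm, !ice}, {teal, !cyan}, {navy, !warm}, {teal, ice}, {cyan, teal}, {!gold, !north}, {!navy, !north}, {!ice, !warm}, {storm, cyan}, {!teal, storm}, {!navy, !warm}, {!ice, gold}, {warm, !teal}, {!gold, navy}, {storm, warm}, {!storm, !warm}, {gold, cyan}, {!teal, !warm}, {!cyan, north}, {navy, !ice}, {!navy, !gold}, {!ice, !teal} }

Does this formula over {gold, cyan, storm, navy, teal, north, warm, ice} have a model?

Case storm = false:
The clause (!navy) is unit, so navy = false.
The clause (!ice) is unit, so ice = false.
The clause (!warm) is unit, so warm = false.
That conflicts with the unit clause (warm).
Backtrack on storm: now try storm = true.
The clause (navy) is unit, so navy = true.
The clause (!north) is unit, so north = false.
The clause (!warm) is unit, so warm = false.
The clause (!teal) is unit, so teal = false.
The clause (!cyan) is unit, so cyan = false.
That conflicts with the unit clause (cyan).
Both values of storm lead to a conflict.
No assignment satisfies every clause.

Unsatisfiable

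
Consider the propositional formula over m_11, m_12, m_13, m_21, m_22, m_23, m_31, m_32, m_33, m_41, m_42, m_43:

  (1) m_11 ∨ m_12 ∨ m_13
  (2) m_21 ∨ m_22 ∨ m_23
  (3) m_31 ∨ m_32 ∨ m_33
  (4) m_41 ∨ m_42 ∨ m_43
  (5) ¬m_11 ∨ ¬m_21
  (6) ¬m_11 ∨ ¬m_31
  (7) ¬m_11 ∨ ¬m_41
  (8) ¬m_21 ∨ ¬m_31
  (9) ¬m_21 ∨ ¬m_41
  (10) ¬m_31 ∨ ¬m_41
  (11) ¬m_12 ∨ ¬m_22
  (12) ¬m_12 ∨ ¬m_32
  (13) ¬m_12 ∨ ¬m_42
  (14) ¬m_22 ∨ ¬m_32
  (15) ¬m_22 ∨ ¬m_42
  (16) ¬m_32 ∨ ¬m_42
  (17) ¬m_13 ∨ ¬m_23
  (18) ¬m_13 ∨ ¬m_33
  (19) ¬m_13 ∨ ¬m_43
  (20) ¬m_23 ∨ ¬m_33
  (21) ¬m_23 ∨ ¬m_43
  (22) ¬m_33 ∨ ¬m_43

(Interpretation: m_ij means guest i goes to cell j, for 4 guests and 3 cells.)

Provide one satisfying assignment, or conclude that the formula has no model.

UNSATISFIABLE

Branch on m_11: set m_11 = False.
Branch on m_12: set m_12 = True.
Unit clause (¬m_22) forces m_22 = False.
Unit clause (¬m_32) forces m_32 = False.
Unit clause (¬m_42) forces m_42 = False.
Branch on m_21: set m_21 = True.
Unit clause (¬m_31) forces m_31 = False.
Unit clause (m_33) forces m_33 = True.
Unit clause (¬m_41) forces m_41 = False.
Unit clause (m_43) forces m_43 = True.
But (¬m_43) is also a unit clause — contradiction.
That branch fails; take m_21 = False instead.
Unit clause (m_23) forces m_23 = True.
Unit clause (¬m_13) forces m_13 = False.
Unit clause (¬m_33) forces m_33 = False.
Unit clause (m_31) forces m_31 = True.
Unit clause (¬m_41) forces m_41 = False.
Unit clause (m_43) forces m_43 = True.
But (¬m_43) is also a unit clause — contradiction.
Either choice for m_21 ends in contradiction.
That branch fails; take m_12 = False instead.
Unit clause (m_13) forces m_13 = True.
Unit clause (¬m_23) forces m_23 = False.
Unit clause (¬m_33) forces m_33 = False.
Unit clause (¬m_43) forces m_43 = False.
Branch on m_21: set m_21 = True.
Unit clause (¬m_31) forces m_31 = False.
Unit clause (m_32) forces m_32 = True.
Unit clause (¬m_41) forces m_41 = False.
Unit clause (m_42) forces m_42 = True.
But (¬m_42) is also a unit clause — contradiction.
That branch fails; take m_21 = False instead.
Unit clause (m_22) forces m_22 = True.
Unit clause (¬m_32) forces m_32 = False.
Unit clause (m_31) forces m_31 = True.
Unit clause (¬m_41) forces m_41 = False.
Unit clause (m_42) forces m_42 = True.
But (¬m_42) is also a unit clause — contradiction.
Either choice for m_21 ends in contradiction.
Either choice for m_12 ends in contradiction.
That branch fails; take m_11 = True instead.
Unit clause (¬m_21) forces m_21 = False.
Unit clause (¬m_31) forces m_31 = False.
Unit clause (¬m_41) forces m_41 = False.
Branch on m_22: set m_22 = True.
Unit clause (¬m_12) forces m_12 = False.
Unit clause (¬m_32) forces m_32 = False.
Unit clause (m_33) forces m_33 = True.
Unit clause (¬m_42) forces m_42 = False.
Unit clause (m_43) forces m_43 = True.
But (¬m_43) is also a unit clause — contradiction.
That branch fails; take m_22 = False instead.
Unit clause (m_23) forces m_23 = True.
Unit clause (¬m_13) forces m_13 = False.
Unit clause (¬m_33) forces m_33 = False.
Unit clause (m_32) forces m_32 = True.
Unit clause (¬m_12) forces m_12 = False.
Unit clause (¬m_42) forces m_42 = False.
Unit clause (m_43) forces m_43 = True.
But (¬m_43) is also a unit clause — contradiction.
Either choice for m_22 ends in contradiction.
Either choice for m_11 ends in contradiction.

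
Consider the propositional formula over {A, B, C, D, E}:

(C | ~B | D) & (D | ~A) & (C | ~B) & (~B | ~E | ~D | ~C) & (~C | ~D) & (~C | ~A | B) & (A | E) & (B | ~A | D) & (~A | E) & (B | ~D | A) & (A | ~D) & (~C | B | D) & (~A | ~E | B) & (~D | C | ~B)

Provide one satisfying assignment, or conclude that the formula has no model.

A: 0,  B: 0,  C: 0,  D: 0,  E: 1

Case D = 0:
Unit clause (~A) forces A = 0.
Unit clause (E) forces E = 1.
Case C = 0:
Unit clause (~B) forces B = 0.
All clauses are satisfied.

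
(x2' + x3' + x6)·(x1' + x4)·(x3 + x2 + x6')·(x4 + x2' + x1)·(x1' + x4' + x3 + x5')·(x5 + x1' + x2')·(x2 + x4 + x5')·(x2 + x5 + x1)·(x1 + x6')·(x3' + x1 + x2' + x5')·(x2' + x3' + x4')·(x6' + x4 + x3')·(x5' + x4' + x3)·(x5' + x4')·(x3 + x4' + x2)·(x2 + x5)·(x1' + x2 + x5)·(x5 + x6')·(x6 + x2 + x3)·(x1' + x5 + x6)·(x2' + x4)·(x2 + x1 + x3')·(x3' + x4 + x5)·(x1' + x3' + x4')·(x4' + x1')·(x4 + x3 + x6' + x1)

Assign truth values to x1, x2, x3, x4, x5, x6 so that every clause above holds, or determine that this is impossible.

Suppose x1 = 0.
From the singleton clause (x6'), x6 = 0.
Suppose x2 = 1.
From the singleton clause (x3'), x3 = 0.
From the singleton clause (x4), x4 = 1.
From the singleton clause (x5'), x5 = 0.
Every clause now holds.

x1 ↦ 0,  x2 ↦ 1,  x3 ↦ 0,  x4 ↦ 1,  x5 ↦ 0,  x6 ↦ 0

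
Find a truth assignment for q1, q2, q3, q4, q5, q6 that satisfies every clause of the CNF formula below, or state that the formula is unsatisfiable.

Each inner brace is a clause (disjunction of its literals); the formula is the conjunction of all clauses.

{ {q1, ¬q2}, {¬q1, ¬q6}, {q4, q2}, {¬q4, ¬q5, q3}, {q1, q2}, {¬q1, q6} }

Suppose q1 = True.
The clause (¬q6) is unit, so q6 = False.
That conflicts with the unit clause (q6).
Backtrack on q1: now try q1 = False.
The clause (¬q2) is unit, so q2 = False.
That conflicts with the unit clause (q2).
Either choice for q1 ends in contradiction.

UNSATISFIABLE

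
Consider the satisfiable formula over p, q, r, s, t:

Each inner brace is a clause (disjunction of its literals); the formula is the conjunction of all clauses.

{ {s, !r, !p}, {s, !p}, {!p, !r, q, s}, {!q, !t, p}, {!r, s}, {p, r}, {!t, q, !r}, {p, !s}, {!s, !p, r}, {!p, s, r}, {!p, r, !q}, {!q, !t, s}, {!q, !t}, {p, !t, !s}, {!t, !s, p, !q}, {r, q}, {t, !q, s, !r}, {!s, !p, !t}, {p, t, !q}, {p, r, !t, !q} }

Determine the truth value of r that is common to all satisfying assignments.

True

Suppose r = false.
Unit clause (p) forces p = true.
Unit clause (s) forces s = true.
But (!s) is also a unit clause — contradiction.
So every satisfying assignment has r = True.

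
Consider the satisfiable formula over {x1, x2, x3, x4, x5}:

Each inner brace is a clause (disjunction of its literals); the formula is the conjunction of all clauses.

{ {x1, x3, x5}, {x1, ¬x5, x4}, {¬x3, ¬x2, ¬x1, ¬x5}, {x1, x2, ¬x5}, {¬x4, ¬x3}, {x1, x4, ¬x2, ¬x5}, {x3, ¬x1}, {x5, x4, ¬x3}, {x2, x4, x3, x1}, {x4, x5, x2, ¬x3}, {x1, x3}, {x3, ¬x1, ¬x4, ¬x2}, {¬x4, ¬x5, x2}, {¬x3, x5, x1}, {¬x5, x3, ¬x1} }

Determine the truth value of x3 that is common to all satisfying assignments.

Suppose x3 = False.
Unit clause (¬x1) forces x1 = False.
Now (x1) is unsatisfied and unit — conflict.
So every satisfying assignment has x3 = True.

True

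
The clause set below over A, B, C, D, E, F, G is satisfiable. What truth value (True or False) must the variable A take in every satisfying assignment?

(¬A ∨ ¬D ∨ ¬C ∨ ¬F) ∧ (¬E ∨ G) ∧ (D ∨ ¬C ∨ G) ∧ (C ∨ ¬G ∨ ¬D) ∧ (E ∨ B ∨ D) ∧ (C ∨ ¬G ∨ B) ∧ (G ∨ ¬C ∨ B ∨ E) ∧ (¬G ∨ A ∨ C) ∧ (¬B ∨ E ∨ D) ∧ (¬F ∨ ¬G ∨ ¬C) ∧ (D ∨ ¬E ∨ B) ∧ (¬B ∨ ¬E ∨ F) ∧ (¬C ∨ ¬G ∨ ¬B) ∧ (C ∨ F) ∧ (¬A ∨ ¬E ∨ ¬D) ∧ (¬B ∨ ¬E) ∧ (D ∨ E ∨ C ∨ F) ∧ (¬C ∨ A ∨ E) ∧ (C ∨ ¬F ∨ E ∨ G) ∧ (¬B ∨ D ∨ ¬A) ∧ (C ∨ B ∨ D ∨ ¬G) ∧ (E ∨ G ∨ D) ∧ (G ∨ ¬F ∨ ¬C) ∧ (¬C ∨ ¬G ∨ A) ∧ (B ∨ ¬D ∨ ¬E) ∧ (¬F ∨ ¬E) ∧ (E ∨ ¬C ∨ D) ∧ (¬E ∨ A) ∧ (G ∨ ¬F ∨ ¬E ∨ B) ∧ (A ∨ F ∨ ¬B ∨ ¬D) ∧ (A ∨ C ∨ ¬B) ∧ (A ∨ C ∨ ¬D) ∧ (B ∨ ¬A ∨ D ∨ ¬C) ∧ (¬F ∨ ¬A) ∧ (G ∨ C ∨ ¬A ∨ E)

True

Suppose A = False.
The clause (¬E) is unit, so E = False.
The clause (¬C) is unit, so C = False.
The clause (¬G) is unit, so G = False.
The clause (F) is unit, so F = True.
That conflicts with the unit clause (¬F).
So every satisfying assignment has A = True.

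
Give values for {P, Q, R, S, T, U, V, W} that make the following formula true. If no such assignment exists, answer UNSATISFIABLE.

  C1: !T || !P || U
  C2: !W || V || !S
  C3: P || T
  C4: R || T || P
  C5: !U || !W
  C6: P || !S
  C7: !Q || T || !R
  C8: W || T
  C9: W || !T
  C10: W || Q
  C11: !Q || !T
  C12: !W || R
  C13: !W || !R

UNSATISFIABLE

Case P = true:
Case T = false:
The clause (W) is unit, so W = true.
The clause (!U) is unit, so U = false.
The clause (R) is unit, so R = true.
That conflicts with the unit clause (!R).
That branch fails; take T = true instead.
The clause (U) is unit, so U = true.
The clause (!W) is unit, so W = false.
That conflicts with the unit clause (W).
Both values of T lead to a conflict.
That branch fails; take P = false instead.
The clause (T) is unit, so T = true.
The clause (!S) is unit, so S = false.
The clause (W) is unit, so W = true.
The clause (!U) is unit, so U = false.
The clause (!Q) is unit, so Q = false.
The clause (R) is unit, so R = true.
That conflicts with the unit clause (!R).
Both values of P lead to a conflict.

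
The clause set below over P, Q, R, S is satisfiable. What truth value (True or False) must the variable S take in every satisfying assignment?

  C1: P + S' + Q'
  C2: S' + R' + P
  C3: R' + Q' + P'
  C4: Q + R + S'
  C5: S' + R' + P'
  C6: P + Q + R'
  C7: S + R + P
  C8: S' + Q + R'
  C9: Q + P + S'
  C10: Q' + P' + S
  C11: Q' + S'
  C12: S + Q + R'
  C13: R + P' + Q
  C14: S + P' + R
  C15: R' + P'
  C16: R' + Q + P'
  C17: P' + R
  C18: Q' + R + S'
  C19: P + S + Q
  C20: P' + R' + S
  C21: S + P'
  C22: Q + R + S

False

Suppose S = 1.
From the singleton clause (Q'), Q = 0.
From the singleton clause (R), R = 1.
Now (R') is unsatisfied and unit — conflict.
So every satisfying assignment has S = False.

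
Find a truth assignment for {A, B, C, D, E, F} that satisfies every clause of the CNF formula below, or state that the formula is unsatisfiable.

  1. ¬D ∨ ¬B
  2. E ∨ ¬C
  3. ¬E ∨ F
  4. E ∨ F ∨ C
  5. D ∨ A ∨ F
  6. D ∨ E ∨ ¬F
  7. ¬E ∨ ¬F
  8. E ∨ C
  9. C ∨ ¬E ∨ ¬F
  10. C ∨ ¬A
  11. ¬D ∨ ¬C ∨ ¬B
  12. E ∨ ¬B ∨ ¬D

Try D = False.
Try E = True.
Unit clause (F) forces F = True.
Now (¬F) is unsatisfied and unit — conflict.
Backtrack on E: now try E = False.
Unit clause (¬C) forces C = False.
Now (C) is unsatisfied and unit — conflict.
Neither E = True nor E = False works.
Backtrack on D: now try D = True.
Unit clause (¬B) forces B = False.
Try E = True.
Unit clause (F) forces F = True.
Now (¬F) is unsatisfied and unit — conflict.
Backtrack on E: now try E = False.
Unit clause (¬C) forces C = False.
Now (C) is unsatisfied and unit — conflict.
Neither E = True nor E = False works.
Neither D = True nor D = False works.

UNSATISFIABLE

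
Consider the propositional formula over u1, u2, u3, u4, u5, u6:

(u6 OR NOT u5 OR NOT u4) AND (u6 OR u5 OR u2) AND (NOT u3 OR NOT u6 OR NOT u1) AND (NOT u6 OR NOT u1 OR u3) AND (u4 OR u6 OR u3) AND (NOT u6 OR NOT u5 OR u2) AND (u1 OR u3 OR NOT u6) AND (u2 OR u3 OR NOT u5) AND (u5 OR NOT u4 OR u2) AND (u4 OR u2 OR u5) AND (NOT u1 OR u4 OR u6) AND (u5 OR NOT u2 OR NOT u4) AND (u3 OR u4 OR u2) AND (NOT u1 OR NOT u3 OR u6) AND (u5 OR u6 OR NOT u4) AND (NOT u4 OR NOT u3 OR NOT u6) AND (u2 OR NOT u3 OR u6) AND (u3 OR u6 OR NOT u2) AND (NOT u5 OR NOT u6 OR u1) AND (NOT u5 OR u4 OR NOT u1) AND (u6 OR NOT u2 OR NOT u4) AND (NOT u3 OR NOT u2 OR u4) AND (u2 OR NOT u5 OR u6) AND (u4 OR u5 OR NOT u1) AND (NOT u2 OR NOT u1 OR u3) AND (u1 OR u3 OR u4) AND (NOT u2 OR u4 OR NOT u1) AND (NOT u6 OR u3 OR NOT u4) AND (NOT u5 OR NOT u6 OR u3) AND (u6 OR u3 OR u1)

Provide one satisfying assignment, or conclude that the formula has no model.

Suppose u6 = true.
Suppose u3 = false.
From the singleton clause (NOT u1), u1 = false.
That conflicts with the unit clause (u1).
Backtrack on u3: now try u3 = true.
From the singleton clause (NOT u1), u1 = false.
From the singleton clause (NOT u4), u4 = false.
From the singleton clause (NOT u5), u5 = false.
From the singleton clause (u2), u2 = true.
That conflicts with the unit clause (NOT u2).
Both values of u3 lead to a conflict.
Backtrack on u6: now try u6 = false.
Suppose u5 = false.
From the singleton clause (u2), u2 = true.
From the singleton clause (NOT u4), u4 = false.
From the singleton clause (u3), u3 = true.
That conflicts with the unit clause (NOT u3).
Backtrack on u5: now try u5 = true.
From the singleton clause (NOT u4), u4 = false.
From the singleton clause (u3), u3 = true.
From the singleton clause (NOT u1), u1 = false.
From the singleton clause (u2), u2 = true.
That conflicts with the unit clause (NOT u2).
Both values of u5 lead to a conflict.
Both values of u6 lead to a conflict.

UNSATISFIABLE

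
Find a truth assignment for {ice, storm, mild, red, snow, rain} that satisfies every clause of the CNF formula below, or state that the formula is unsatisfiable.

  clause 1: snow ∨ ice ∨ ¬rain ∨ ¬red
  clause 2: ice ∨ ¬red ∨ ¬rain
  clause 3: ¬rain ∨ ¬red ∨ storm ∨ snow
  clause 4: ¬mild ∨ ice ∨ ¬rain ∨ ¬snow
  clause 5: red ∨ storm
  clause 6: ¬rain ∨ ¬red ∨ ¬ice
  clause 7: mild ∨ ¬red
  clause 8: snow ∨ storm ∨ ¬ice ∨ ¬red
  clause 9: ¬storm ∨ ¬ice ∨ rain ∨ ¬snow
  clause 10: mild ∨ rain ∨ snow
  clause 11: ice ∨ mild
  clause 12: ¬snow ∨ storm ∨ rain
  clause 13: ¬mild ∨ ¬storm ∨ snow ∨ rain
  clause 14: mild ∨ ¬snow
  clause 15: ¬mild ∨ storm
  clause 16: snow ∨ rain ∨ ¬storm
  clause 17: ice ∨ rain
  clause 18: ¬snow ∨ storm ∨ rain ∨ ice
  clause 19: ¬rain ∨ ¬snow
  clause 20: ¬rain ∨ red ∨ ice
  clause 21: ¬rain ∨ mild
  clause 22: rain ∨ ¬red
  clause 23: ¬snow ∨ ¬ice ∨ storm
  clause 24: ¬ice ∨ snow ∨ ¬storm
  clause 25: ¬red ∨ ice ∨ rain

Suppose red = True.
Unit clause (mild) forces mild = True.
Unit clause (storm) forces storm = True.
Unit clause (rain) forces rain = True.
Unit clause (ice) forces ice = True.
But (¬ice) is also a unit clause — contradiction.
Backtrack on red: now try red = False.
Unit clause (storm) forces storm = True.
Suppose ice = True.
Unit clause (snow) forces snow = True.
Unit clause (rain) forces rain = True.
But (¬rain) is also a unit clause — contradiction.
Backtrack on ice: now try ice = False.
Unit clause (mild) forces mild = True.
Unit clause (rain) forces rain = True.
But (¬rain) is also a unit clause — contradiction.
Neither ice = True nor ice = False works.
Neither red = True nor red = False works.

UNSATISFIABLE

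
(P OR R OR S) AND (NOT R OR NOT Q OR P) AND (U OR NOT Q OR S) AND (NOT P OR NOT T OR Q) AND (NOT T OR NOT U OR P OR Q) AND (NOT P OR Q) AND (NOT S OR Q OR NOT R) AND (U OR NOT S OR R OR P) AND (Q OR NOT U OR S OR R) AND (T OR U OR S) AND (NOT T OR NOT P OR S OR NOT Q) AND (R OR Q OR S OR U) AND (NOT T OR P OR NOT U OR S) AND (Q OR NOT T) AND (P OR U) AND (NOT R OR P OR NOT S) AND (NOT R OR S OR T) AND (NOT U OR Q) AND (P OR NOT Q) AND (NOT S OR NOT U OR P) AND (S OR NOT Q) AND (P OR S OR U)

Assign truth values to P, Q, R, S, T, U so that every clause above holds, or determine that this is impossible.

Try P = true.
The clause (Q) is unit, so Q = true.
The clause (S) is unit, so S = true.
All clauses hold; R, T, U can take either value.

P ↦ true,  Q ↦ true,  R ↦ true,  S ↦ true,  T ↦ true,  U ↦ true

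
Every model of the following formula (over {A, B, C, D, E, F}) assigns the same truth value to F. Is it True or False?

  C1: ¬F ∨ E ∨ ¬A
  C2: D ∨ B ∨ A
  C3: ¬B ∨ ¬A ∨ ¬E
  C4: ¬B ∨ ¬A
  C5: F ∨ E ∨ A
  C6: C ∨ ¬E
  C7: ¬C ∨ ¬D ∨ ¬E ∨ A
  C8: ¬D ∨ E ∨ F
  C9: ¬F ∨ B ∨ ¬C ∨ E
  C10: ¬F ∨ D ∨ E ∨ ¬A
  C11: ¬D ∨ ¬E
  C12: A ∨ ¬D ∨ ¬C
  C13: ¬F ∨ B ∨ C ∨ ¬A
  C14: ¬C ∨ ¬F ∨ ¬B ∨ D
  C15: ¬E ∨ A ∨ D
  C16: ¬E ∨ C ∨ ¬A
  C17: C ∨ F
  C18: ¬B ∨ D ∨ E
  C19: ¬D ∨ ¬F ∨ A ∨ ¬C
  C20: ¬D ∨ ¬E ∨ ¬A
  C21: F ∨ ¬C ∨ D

Suppose F = False.
(C) alone gives C = True.
(D) alone gives D = True.
(E) alone gives E = True.
Now (¬E) is unsatisfied and unit — conflict.
So every satisfying assignment has F = True.

True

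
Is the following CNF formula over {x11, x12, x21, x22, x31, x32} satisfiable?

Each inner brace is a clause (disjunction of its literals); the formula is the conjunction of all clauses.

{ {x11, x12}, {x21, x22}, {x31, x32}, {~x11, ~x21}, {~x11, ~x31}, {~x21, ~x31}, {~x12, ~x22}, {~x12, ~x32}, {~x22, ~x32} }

No

Try x11 = 1.
(~x21) alone gives x21 = 0.
(x22) alone gives x22 = 1.
(~x31) alone gives x31 = 0.
(x32) alone gives x32 = 1.
But (~x32) is also a unit clause — contradiction.
That branch fails; take x11 = 0 instead.
(x12) alone gives x12 = 1.
(~x22) alone gives x22 = 0.
(x21) alone gives x21 = 1.
(~x31) alone gives x31 = 0.
(x32) alone gives x32 = 1.
But (~x32) is also a unit clause — contradiction.
Both values of x11 lead to a conflict.
No assignment satisfies every clause.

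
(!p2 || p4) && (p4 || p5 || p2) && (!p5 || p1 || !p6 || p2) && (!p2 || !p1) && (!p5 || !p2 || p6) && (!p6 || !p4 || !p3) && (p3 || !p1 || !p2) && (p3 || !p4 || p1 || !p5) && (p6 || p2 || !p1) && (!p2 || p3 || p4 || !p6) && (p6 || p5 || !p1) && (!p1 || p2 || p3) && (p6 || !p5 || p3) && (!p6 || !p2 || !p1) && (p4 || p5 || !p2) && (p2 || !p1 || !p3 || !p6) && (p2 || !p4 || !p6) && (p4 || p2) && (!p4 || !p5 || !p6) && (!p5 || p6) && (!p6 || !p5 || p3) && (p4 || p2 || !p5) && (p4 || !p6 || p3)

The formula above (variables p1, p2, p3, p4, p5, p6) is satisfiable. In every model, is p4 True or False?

Suppose p4 = false.
The clause (!p2) is unit, so p2 = false.
Now (p2) is unsatisfied and unit — conflict.
So every satisfying assignment has p4 = True.

True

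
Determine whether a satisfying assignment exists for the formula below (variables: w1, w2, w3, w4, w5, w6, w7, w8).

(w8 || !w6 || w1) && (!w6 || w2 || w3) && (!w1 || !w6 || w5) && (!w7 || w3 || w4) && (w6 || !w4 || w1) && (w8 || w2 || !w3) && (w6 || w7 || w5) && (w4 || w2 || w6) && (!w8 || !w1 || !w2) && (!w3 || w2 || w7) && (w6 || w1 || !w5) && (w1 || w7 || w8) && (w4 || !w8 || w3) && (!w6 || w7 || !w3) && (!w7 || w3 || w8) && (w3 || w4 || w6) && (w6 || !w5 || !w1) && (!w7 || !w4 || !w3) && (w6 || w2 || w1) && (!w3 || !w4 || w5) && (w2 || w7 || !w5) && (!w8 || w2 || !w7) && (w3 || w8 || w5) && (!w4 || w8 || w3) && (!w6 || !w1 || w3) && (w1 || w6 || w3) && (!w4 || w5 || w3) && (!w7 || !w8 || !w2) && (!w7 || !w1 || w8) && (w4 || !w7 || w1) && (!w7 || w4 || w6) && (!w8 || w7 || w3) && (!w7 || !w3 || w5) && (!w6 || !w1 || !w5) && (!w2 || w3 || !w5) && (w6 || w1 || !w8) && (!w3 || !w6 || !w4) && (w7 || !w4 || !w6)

No, unsatisfiable

Branch on w8: set w8 = true.
Branch on w1: set w1 = false.
From the singleton clause (w6), w6 = true.
Branch on w2: set w2 = true.
From the singleton clause (!w7), w7 = false.
From the singleton clause (!w3), w3 = false.
Now (w3) is unsatisfied and unit — conflict.
Undo w2 and try w2 = false.
From the singleton clause (w3), w3 = true.
From the singleton clause (w7), w7 = true.
Now (!w7) is unsatisfied and unit — conflict.
Neither w2 = true nor w2 = false works.
Undo w1 and try w1 = true.
From the singleton clause (!w2), w2 = false.
From the singleton clause (!w7), w7 = false.
From the singleton clause (!w3), w3 = false.
Now (w3) is unsatisfied and unit — conflict.
Neither w1 = true nor w1 = false works.
Undo w8 and try w8 = false.
Branch on w6: set w6 = false.
Branch on w4: set w4 = false.
From the singleton clause (w2), w2 = true.
From the singleton clause (w3), w3 = true.
From the singleton clause (!w7), w7 = false.
From the singleton clause (w5), w5 = true.
From the singleton clause (w1), w1 = true.
Now (!w1) is unsatisfied and unit — conflict.
Undo w4 and try w4 = true.
From the singleton clause (w1), w1 = true.
From the singleton clause (!w5), w5 = false.
From the singleton clause (w7), w7 = true.
Now (!w7) is unsatisfied and unit — conflict.
Neither w4 = true nor w4 = false works.
Undo w6 and try w6 = true.
From the singleton clause (w1), w1 = true.
From the singleton clause (w5), w5 = true.
Now (!w5) is unsatisfied and unit — conflict.
Neither w6 = true nor w6 = false works.
Neither w8 = true nor w8 = false works.
No assignment satisfies every clause.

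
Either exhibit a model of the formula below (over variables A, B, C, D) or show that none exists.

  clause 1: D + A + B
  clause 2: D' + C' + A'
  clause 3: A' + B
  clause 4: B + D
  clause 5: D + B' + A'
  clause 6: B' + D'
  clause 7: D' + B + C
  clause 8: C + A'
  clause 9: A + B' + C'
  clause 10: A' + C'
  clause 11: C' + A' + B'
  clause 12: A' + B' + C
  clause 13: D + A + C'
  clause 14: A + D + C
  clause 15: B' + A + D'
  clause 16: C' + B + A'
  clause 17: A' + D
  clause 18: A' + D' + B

Branch on A: set A = 0.
Branch on D: set D = 1.
From the singleton clause (B'), B = 0.
From the singleton clause (C), C = 1.
This assignment satisfies each clause.

A=0, B=0, C=1, D=1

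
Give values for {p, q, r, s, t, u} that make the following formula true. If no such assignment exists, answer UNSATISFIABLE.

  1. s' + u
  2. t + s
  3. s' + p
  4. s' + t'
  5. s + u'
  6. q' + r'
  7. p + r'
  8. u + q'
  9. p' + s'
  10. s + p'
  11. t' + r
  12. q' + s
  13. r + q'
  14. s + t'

Case s = 0:
Unit clause (t) forces t = 1.
That conflicts with the unit clause (t').
So s must be the other value — set s = 1.
Unit clause (u) forces u = 1.
Unit clause (p) forces p = 1.
That conflicts with the unit clause (p').
Both values of s lead to a conflict.

UNSATISFIABLE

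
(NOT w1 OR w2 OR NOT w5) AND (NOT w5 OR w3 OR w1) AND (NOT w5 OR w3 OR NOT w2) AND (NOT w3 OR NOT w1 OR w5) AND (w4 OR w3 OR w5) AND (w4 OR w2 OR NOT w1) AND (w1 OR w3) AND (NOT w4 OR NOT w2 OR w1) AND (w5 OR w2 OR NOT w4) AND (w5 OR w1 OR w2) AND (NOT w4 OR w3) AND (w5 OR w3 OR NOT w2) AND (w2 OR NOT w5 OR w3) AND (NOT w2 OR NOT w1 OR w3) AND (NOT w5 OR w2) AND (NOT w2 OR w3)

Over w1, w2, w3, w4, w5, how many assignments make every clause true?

4

There are 2^5 = 32 truth assignments over (w1, w2, w3, w4, w5).
Split on w3. With w3 = true, the clauses containing w3 are satisfied and NOT w3 drops from the rest; 4 of the 2^4 = 16 assignments to the other variables satisfy what remains.
With w3 = false, by the same count on the reduced clause set, 0 assignments work.
Total: 4 + 0 = 4.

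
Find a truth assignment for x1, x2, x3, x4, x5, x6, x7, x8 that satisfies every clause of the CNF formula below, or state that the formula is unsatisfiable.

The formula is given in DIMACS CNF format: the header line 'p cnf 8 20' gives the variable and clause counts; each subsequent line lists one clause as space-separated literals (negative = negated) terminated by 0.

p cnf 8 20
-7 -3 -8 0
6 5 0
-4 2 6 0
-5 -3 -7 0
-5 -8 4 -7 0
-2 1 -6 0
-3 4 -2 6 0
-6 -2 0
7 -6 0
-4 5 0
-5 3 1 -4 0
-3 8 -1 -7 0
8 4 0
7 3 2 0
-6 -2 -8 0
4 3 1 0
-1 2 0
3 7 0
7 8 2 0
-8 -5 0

Try x6 = False.
Unit clause (x5) forces x5 = True.
Unit clause (¬x8) forces x8 = False.
Unit clause (x4) forces x4 = True.
Unit clause (x2) forces x2 = True.
Try x3 = False.
Unit clause (x1) forces x1 = True.
Unit clause (x7) forces x7 = True.
Every clause now holds.

x1=True,  x2=True,  x3=False,  x4=True,  x5=True,  x6=False,  x7=True,  x8=False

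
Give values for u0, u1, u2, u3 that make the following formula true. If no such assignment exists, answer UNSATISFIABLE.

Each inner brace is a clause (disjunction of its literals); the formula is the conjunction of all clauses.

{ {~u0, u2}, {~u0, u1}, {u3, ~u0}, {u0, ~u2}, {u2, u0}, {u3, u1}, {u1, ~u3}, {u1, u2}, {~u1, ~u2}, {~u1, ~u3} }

UNSATISFIABLE

Case u0 = 0:
(~u2) alone gives u2 = 0.
That conflicts with the unit clause (u2).
That branch fails; take u0 = 1 instead.
(u2) alone gives u2 = 1.
(u1) alone gives u1 = 1.
That conflicts with the unit clause (~u1).
Neither u0 = 1 nor u0 = 0 works.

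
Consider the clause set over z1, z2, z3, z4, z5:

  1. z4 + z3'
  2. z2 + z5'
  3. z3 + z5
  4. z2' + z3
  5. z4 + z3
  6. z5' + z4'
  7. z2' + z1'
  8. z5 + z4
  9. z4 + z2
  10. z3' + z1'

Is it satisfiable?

Satisfiable

Branch on z4: set z4 = 1.
From the singleton clause (z5'), z5 = 0.
From the singleton clause (z3), z3 = 1.
From the singleton clause (z1'), z1 = 0.
Every clause is now satisfied; z2 is unconstrained.
A satisfying assignment: z1: 0; z2: 0; z3: 1; z4: 1; z5: 0.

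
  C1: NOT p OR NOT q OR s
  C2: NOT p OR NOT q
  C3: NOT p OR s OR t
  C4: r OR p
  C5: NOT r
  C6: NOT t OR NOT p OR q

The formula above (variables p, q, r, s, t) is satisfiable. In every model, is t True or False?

False

Suppose t = true.
Unit clause (NOT r) forces r = false.
Unit clause (p) forces p = true.
Unit clause (NOT q) forces q = false.
That conflicts with the unit clause (q).
So every satisfying assignment has t = False.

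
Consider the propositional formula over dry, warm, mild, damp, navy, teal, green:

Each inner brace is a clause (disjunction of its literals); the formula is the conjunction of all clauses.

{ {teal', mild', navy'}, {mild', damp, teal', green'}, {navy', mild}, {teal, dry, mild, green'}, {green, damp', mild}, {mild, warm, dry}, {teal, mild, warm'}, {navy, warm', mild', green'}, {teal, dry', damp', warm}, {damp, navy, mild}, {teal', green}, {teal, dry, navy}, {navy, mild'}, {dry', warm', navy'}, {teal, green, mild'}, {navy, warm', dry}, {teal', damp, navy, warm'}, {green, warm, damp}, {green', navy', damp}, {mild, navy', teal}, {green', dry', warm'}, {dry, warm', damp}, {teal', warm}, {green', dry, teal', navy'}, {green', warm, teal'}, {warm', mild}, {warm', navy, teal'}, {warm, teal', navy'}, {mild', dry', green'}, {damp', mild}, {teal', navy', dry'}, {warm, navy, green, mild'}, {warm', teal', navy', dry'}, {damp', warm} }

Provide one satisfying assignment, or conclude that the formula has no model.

Suppose navy = 1.
The clause (mild) is unit, so mild = 1.
The clause (teal') is unit, so teal = 0.
The clause (green) is unit, so green = 1.
The clause (damp) is unit, so damp = 1.
The clause (dry') is unit, so dry = 0.
The clause (warm) is unit, so warm = 1.
This assignment satisfies each clause.

dry=0; warm=1; mild=1; damp=1; navy=1; teal=0; green=1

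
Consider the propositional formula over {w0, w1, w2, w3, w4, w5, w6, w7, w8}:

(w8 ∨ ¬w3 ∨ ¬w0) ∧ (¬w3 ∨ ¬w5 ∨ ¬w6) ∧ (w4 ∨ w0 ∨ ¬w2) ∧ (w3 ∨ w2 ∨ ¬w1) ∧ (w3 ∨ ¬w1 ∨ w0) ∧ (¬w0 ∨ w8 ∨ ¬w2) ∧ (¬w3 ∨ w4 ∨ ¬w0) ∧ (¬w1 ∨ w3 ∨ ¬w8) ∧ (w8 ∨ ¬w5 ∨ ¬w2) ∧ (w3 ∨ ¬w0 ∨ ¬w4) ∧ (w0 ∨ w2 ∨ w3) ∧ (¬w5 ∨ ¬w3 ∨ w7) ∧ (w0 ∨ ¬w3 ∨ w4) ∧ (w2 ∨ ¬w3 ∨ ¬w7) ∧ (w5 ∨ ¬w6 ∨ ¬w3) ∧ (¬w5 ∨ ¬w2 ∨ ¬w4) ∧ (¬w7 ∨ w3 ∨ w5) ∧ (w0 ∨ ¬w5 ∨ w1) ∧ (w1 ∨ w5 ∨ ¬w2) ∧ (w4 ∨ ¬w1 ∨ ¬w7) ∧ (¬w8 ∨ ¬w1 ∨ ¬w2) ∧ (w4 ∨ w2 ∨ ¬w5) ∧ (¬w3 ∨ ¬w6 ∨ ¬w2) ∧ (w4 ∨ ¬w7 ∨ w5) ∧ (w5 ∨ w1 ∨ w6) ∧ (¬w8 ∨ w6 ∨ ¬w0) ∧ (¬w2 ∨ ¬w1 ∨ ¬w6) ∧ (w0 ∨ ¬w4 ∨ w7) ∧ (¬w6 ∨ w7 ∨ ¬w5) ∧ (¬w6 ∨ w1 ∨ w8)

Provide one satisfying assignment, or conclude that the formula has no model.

Suppose w8 = True.
Suppose w1 = False.
Suppose w0 = True.
Unit clause (w6) forces w6 = True.
Suppose w3 = False.
Unit clause (¬w4) forces w4 = False.
Suppose w7 = True.
Unit clause (w5) forces w5 = True.
Unit clause (w2) forces w2 = True.
All clauses are satisfied.

w0 ↦ True,  w1 ↦ False,  w2 ↦ True,  w3 ↦ False,  w4 ↦ False,  w5 ↦ True,  w6 ↦ True,  w7 ↦ True,  w8 ↦ True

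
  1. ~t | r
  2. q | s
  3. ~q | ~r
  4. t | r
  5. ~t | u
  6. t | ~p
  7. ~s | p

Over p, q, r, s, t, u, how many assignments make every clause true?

1

There are 2^6 = 64 truth assignments over (p, q, r, s, t, u).
Split on s. With s = 1, the clauses containing s are satisfied and ~s drops from the rest; 1 of the 2^5 = 32 assignments to the other variables satisfy what remains.
With s = 0, by the same count on the reduced clause set, 0 assignments work.
(One model: p=T, q=F, r=T, s=T, t=T, u=T.)
Total: 1 + 0 = 1.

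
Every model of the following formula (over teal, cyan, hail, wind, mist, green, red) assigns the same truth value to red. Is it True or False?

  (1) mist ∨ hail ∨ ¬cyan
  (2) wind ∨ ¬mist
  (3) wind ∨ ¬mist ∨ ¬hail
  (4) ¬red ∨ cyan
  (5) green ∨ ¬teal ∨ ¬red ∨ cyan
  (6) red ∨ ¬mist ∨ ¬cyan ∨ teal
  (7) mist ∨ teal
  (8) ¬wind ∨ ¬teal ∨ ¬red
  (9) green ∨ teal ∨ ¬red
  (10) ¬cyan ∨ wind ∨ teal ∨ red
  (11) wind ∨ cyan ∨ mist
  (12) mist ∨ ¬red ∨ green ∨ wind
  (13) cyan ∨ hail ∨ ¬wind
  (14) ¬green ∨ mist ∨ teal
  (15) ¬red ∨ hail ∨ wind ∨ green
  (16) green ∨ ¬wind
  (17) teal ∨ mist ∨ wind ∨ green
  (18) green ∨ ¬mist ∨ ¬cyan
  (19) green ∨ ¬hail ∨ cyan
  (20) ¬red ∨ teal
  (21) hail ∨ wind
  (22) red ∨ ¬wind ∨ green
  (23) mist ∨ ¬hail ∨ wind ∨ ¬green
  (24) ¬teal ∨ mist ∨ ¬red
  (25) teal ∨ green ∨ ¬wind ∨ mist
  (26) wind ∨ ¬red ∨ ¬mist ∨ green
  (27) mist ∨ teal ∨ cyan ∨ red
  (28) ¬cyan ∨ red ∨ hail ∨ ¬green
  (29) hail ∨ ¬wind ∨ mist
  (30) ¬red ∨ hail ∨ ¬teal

False

Suppose red = True.
Unit clause (cyan) forces cyan = True.
Unit clause (teal) forces teal = True.
Unit clause (¬wind) forces wind = False.
Unit clause (¬mist) forces mist = False.
But (mist) is also a unit clause — contradiction.
So every satisfying assignment has red = False.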